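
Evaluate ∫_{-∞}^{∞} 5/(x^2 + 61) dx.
Let f(z) = 5/(z^2 + 61). The denominator has no real zeros and deg Q - deg P = 2 ≥ 2, so the integral of f over the upper semicircle |z| = R tends to 0 as R → ∞. Closing the contour in the upper half-plane,
  ∫_{-∞}^{∞} f(x) dx = 2πi · Σ Res(f, z_k)  over the poles with Im z_k > 0.

Zeros of the denominator: z^2 + 61 = 0 gives z = ±sqrt(61)*I.
Upper half-plane: z = sqrt(61)*I (simple).

Each pole is a simple zero of Q(z) = z^2 + 61, so Res(f, z₀) = P(z₀)/Q'(z₀) with P(z) = 5, Q'(z) = 2*z:
  Res(f, sqrt(61)*I) = (5)/(2*sqrt(61)*I) = -5*sqrt(61)*I/122

∫_{-∞}^{∞} f(x) dx = 2πi · (-5*sqrt(61)*I/122) = 5*sqrt(61)*pi/61

Final answer: 5*sqrt(61)*pi/61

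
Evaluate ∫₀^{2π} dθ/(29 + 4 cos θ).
Let J = ∫₀^{2π} dθ/(29 + 4 cos θ).
Put z = e^{iθ}: then cos θ = (z + 1/z)/2, dθ = dz/(iz), and z runs once counterclockwise around |z| = 1:
  J = ∮_{|z|=1} 1/(29 + 4*(z + 1/z)/2) · dz/(iz) = (2/i) ∮_{|z|=1} dz/(4*z^2 + 58*z + 4).
The roots of 4*z^2 + 58*z + 4 are z = (-29 ± sqrt(29^2 - 4^2))/4, with sqrt(825) = 5*sqrt(33); their product is 1, so only z₊ = -29/4 + 5*sqrt(33)/4 lies inside the unit circle (z₋ = -29/4 - 5*sqrt(33)/4 lies outside).
z₊ is a simple zero of q(z) = 4*z^2 + 58*z + 4, so Res(1/q, z₊) = 1/q'(z₊) with q'(z) = 8*z + 58; and q'(z₊) = 4*(z₊ - z₋) = 10*sqrt(33).
Therefore J = (2/i) · 2πi · 1/(10*sqrt(33)) = 2*pi/(5*sqrt(33)) = 2*sqrt(33)*pi/165

Final answer: 2*sqrt(33)*pi/165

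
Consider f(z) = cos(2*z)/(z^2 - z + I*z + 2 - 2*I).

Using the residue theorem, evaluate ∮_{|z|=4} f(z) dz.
By the residue theorem, ∮_C f(z) dz = 2πi · (sum of the residues of f at the poles inside |z| = 4).

The denominator factors as (z - 1 - I)*(z + 2*I), so the singularities of f are simple poles at z = 1 + I, z = -2*I.
  |1 + I|² = 2 < 16 = 4², so this pole is inside the contour.
  |-2*I|² = 4 < 16 = 4², so this pole is inside the contour.

With P(z) = cos(2*z) and Q(z) = z^2 - z + I*z + 2 - 2*I, each pole is simple, so Res(f, z₀) = P(z₀)/Q'(z₀) with Q'(z) = 2*z - 1 + I.
  Res(f, 1 + I) = P(1 + I)/Q'(1 + I) = (cos(2 + 2*I))/(1 + 3*I) = (1/10 - 3*I/10)*cos(2 + 2*I)
  Res(f, -2*I) = P(-2*I)/Q'(-2*I) = (cosh(4))/(-1 - 3*I) = (-1/10 + 3*I/10)*cosh(4)

Sum of residues inside C: (1/10 - 3*I/10)*cos(2 + 2*I) + (-1/10 + 3*I/10)*cosh(4)
∮_C f(z) dz = 2πi · ((1/10 - 3*I/10)*cos(2 + 2*I) + (-1/10 + 3*I/10)*cosh(4)) = pi*(-3/5 - I/5)*cosh(4) + pi*(3/5 + I/5)*cos(2 + 2*I)

Final answer: pi*(-3/5 - I/5)*cosh(4) + pi*(3/5 + I/5)*cos(2 + 2*I)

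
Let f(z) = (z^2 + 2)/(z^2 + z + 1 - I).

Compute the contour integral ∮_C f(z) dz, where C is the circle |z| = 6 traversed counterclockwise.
-2*I*pi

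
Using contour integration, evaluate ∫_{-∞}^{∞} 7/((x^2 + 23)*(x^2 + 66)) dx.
Let f(z) = 7/((z^2 + 23)*(z^2 + 66)). The denominator has no real zeros and deg Q - deg P = 4 ≥ 2, so the integral of f over the upper semicircle |z| = R tends to 0 as R → ∞. Closing the contour in the upper half-plane,
  ∫_{-∞}^{∞} f(x) dx = 2πi · Σ Res(f, z_k)  over the poles with Im z_k > 0.

Zeros of the denominator: z^2 + 23 = 0 gives z = ±sqrt(23)*I; z^2 + 66 = 0 gives z = ±sqrt(66)*I.
Upper half-plane: z = sqrt(23)*I, z = sqrt(66)*I (simple).

Each pole is a simple zero of Q(z) = z^4 + 89*z^2 + 1518, so Res(f, z₀) = P(z₀)/Q'(z₀) with P(z) = 7, Q'(z) = 4*z^3 + 178*z:
  Res(f, sqrt(23)*I) = (7)/(86*sqrt(23)*I) = -7*sqrt(23)*I/1978
  Res(f, sqrt(66)*I) = (7)/(-86*sqrt(66)*I) = 7*sqrt(66)*I/5676

Sum of residues: 7*I*(-66*sqrt(23) + 23*sqrt(66))/130548
∫_{-∞}^{∞} f(x) dx = 2πi · (7*I*(-66*sqrt(23) + 23*sqrt(66))/130548) = 7*pi*(-23*sqrt(66) + 66*sqrt(23))/65274

Final answer: 7*pi*(-23*sqrt(66) + 66*sqrt(23))/65274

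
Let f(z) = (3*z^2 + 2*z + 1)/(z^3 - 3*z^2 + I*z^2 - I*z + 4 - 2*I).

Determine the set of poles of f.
The singularities of f are the zeros of the denominator. Factoring,
  z^3 - 3*z^2 + I*z^2 - I*z + 4 - 2*I = (z + 1)*(z - 2 + I)*(z - 2)
so the candidates are z = -1, z = 2 - I, z = 2.

Check the numerator P(z) = 3*z^2 + 2*z + 1 at each one:
  P(-1) = 2 ≠ 0, so z = -1 is a (simple) pole.
  P(2 - I) = 14 - 14*I ≠ 0, so z = 2 - I is a (simple) pole.
  P(2) = 17 ≠ 0, so z = 2 is a (simple) pole.

Poles of f: {-1, 2 - I, 2}

Final answer: {-1, 2 - I, 2}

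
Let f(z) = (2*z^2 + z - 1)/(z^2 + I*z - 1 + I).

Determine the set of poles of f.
The singularities of f are the zeros of the denominator. Factoring,
  z^2 + I*z - 1 + I = (z + 1)*(z - 1 + I)
so the candidates are z = -1, z = 1 - I.

Check the numerator P(z) = 2*z^2 + z - 1 at each one:
  P(-1) = 0, so the factor (z + 1) cancels and z = -1 is only a removable singularity, not a pole.
  P(1 - I) = -5*I ≠ 0, so z = 1 - I is a (simple) pole.

Poles of f: {1 - I}

Final answer: {1 - I}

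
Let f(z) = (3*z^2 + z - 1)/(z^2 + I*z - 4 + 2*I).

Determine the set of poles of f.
The singularities of f are the zeros of the denominator. Factoring,
  z^2 + I*z - 4 + 2*I = (z + 2)*(z - 2 + I)
so the candidates are z = -2, z = 2 - I.

Check the numerator P(z) = 3*z^2 + z - 1 at each one:
  P(-2) = 9 ≠ 0, so z = -2 is a (simple) pole.
  P(2 - I) = 10 - 13*I ≠ 0, so z = 2 - I is a (simple) pole.

Poles of f: {-2, 2 - I}

Final answer: {-2, 2 - I}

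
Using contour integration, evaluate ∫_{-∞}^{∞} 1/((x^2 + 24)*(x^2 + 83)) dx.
Let f(z) = 1/((z^2 + 24)*(z^2 + 83)). The denominator has no real zeros and deg Q - deg P = 4 ≥ 2, so the integral of f over the upper semicircle |z| = R tends to 0 as R → ∞. Closing the contour in the upper half-plane,
  ∫_{-∞}^{∞} f(x) dx = 2πi · Σ Res(f, z_k)  over the poles with Im z_k > 0.

Zeros of the denominator: z^2 + 83 = 0 gives z = ±sqrt(83)*I; z^2 + 24 = 0 gives z = ±2*sqrt(6)*I.
Upper half-plane: z = 2*sqrt(6)*I, z = sqrt(83)*I (simple).

Each pole is a simple zero of Q(z) = z^4 + 107*z^2 + 1992, so Res(f, z₀) = P(z₀)/Q'(z₀) with P(z) = 1, Q'(z) = 4*z^3 + 214*z:
  Res(f, 2*sqrt(6)*I) = (1)/(236*sqrt(6)*I) = -sqrt(6)*I/1416
  Res(f, sqrt(83)*I) = (1)/(-118*sqrt(83)*I) = sqrt(83)*I/9794

Sum of residues: I*(-sqrt(6)/1416 + sqrt(83)/9794)
∫_{-∞}^{∞} f(x) dx = 2πi · (I*(-sqrt(6)/1416 + sqrt(83)/9794)) = pi*(-12*sqrt(83) + 83*sqrt(6))/58764

Final answer: pi*(-12*sqrt(83) + 83*sqrt(6))/58764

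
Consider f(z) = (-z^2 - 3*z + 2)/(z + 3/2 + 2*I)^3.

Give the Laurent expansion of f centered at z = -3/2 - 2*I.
Put w = z - (-3/2 - 2*I), i.e. z = w - 3/2 - 2*I. The denominator is w^3, so it suffices to rewrite the numerator in powers of w.

P(z) = -z^2 - 3*z + 2
P(w - 3/2 - 2*I) = 33/4 + 4*I*w - w^2

Dividing each term by w^3:
  f = 33/(4*w^3) + 4*I/w^2 - 1/w

Substituting back w = z + 3/2 + 2*I:
  f(z) = 33/(4*(z + 3/2 + 2*I)^3) + 4*I/(z + 3/2 + 2*I)^2 - 1/(z + 3/2 + 2*I)

The series is finite because the numerator is a polynomial; the negative powers form the principal part, and the coefficient of 1/(z + 3/2 + 2*I) gives Res(f, -3/2 - 2*I) = -1.

Final answer: 33/(4*(z + 3/2 + 2*I)^3) + 4*I/(z + 3/2 + 2*I)^2 - 1/(z + 3/2 + 2*I)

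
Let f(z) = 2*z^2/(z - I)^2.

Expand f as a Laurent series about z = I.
-2/(z - I)^2 + 4*I/(z - I) + 2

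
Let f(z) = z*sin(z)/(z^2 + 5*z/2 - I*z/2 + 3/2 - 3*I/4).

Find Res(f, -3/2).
(-3/2 + 3*I/2)*sin(3/2)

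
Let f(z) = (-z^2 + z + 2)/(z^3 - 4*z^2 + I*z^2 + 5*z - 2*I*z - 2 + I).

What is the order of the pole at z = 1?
Factor the denominator:
  z^3 - 4*z^2 + I*z^2 + 5*z - 2*I*z - 2 + I = (z - 1)^2*(z - 2 + I)

The numerator P(z) = -z^2 + z + 2 has P(1) = 2 ≠ 0, so no factor of (z - 1) cancels.
Near z = 1 we can therefore write f(z) = g(z)/(z - 1)^2 with g analytic at 1 and g(1) ≠ 0 (g is the numerator divided by the remaining denominator factors).

Hence z = 1 is a pole of order 2.

Final answer: 2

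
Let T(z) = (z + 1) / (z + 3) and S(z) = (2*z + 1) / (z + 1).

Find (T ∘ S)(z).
(T ∘ S)(z) = T(S(z)) = ((1)*S(z) + (1))/((1)*S(z) + (3)). Multiply numerator and denominator by z + 1:
  numerator:   (1)*(2*z + 1) + (1)*(z + 1) = 3*z + 2
  denominator: (1)*(2*z + 1) + (3)*(z + 1) = 5*z + 4
(T ∘ S)(z) = (3*z + 2)/(5*z + 4)

Final answer: (3*z + 2)/(5*z + 4)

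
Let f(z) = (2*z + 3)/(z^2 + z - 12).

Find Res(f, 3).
Write f(z) = P(z)/Q(z) with P(z) = 2*z + 3 and Q(z) = z^2 + z - 12.
The denominator factors as Q(z) = (z + 4)*(z - 3), so z = 3 is a simple zero of Q and P is analytic there; z = 3 is therefore a simple pole and
  Res(f, z₀) = P(z₀)/Q'(z₀).

Q'(z) = 2*z + 1, so Q'(3) = 7.
P(3) = 9.

Res(f, 3) = (9)/(7) = 9/7

Final answer: 9/7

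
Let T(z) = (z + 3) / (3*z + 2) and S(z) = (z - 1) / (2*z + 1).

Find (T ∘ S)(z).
(T ∘ S)(z) = T(S(z)) = ((1)*S(z) + (3))/((3)*S(z) + (2)). Multiply numerator and denominator by 2*z + 1:
  numerator:   (1)*(z - 1) + (3)*(2*z + 1) = 7*z + 2
  denominator: (3)*(z - 1) + (2)*(2*z + 1) = 7*z - 1
(T ∘ S)(z) = (7*z + 2)/(7*z - 1)

Final answer: (7*z + 2)/(7*z - 1)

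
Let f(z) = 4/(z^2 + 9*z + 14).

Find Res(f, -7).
-4/5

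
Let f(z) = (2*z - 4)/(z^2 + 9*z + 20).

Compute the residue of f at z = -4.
Write f(z) = P(z)/Q(z) with P(z) = 2*z - 4 and Q(z) = z^2 + 9*z + 20.
The denominator factors as Q(z) = (z + 5)*(z + 4), so z = -4 is a simple zero of Q and P is analytic there; z = -4 is therefore a simple pole and
  Res(f, z₀) = P(z₀)/Q'(z₀).

Q'(z) = 2*z + 9, so Q'(-4) = 1.
P(-4) = -12.

Res(f, -4) = (-12)/(1) = -12

Final answer: -12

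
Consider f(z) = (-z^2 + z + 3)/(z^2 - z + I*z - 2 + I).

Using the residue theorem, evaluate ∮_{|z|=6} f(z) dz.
By the residue theorem, ∮_C f(z) dz = 2πi · (sum of the residues of f at the poles inside |z| = 6).

The denominator factors as (z + 1)*(z - 2 + I), so the singularities of f are simple poles at z = -1, z = 2 - I.
  |-1|² = 1 < 36 = 6², so this pole is inside the contour.
  |2 - I|² = 5 < 36 = 6², so this pole is inside the contour.

With P(z) = -z^2 + z + 3 and Q(z) = z^2 - z + I*z - 2 + I, each pole is simple, so Res(f, z₀) = P(z₀)/Q'(z₀) with Q'(z) = 2*z - 1 + I.
  Res(f, -1) = P(-1)/Q'(-1) = (1)/(-3 + I) = -3/10 - I/10
  Res(f, 2 - I) = P(2 - I)/Q'(2 - I) = (2 + 3*I)/(3 - I) = 3/10 + 11*I/10

Sum of residues inside C: I
∮_C f(z) dz = 2πi · (I) = -2*pi

Final answer: -2*pi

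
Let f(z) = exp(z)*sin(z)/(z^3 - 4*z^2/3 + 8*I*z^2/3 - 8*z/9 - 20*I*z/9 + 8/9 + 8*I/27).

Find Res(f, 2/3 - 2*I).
Write f(z) = P(z)/Q(z) with P(z) = exp(z)*sin(z) and Q(z) = z^3 - 4*z^2/3 + 8*I*z^2/3 - 8*z/9 - 20*I*z/9 + 8/9 + 8*I/27.
The denominator factors as Q(z) = (z - 2/3 + 2*I)*(z - 2/3)*(z + 2*I/3), so z = 2/3 - 2*I is a simple zero of Q and P is analytic there; z = 2/3 - 2*I is therefore a simple pole and
  Res(f, z₀) = P(z₀)/Q'(z₀).

Q'(z) = 3*z^2 - 8*z/3 + 16*I*z/3 - 8/9 - 20*I/9, so Q'(2/3 - 2*I) = -8/3 - 4*I/3.
P(2/3 - 2*I) = exp(2/3 - 2*I)*sin(2/3 - 2*I).

Res(f, 2/3 - 2*I) = (exp(2/3 - 2*I)*sin(2/3 - 2*I))/(-8/3 - 4*I/3) = (-3/10 + 3*I/20)*exp(2/3 - 2*I)*sin(2/3 - 2*I)

Final answer: (-3/10 + 3*I/20)*exp(2/3 - 2*I)*sin(2/3 - 2*I)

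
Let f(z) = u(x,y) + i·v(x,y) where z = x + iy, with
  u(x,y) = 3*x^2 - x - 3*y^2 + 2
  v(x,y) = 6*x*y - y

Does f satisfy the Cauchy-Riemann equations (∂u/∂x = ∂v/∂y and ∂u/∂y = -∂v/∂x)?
∂u/∂x = 6*x - 1
∂v/∂y = 6*x - 1
∂u/∂y = -6*y
∂v/∂x = 6*y
∂u/∂x = ∂v/∂y and ∂u/∂y = -∂v/∂x hold identically; f is analytic.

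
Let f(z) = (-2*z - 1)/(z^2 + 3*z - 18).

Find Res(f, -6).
Write f(z) = P(z)/Q(z) with P(z) = -2*z - 1 and Q(z) = z^2 + 3*z - 18.
The denominator factors as Q(z) = (z - 3)*(z + 6), so z = -6 is a simple zero of Q and P is analytic there; z = -6 is therefore a simple pole and
  Res(f, z₀) = P(z₀)/Q'(z₀).

Q'(z) = 2*z + 3, so Q'(-6) = -9.
P(-6) = 11.

Res(f, -6) = (11)/(-9) = -11/9

Final answer: -11/9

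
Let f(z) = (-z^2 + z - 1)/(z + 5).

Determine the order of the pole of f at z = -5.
Factor the denominator:
  z + 5 = (z + 5)

The numerator P(z) = -z^2 + z - 1 has P(-5) = -31 ≠ 0, so no factor of (z + 5) cancels.
Near z = -5 we can therefore write f(z) = g(z)/(z + 5) with g analytic at -5 and g(-5) ≠ 0 (g is just the numerator).

Hence z = -5 is a pole of order 1.

Final answer: 1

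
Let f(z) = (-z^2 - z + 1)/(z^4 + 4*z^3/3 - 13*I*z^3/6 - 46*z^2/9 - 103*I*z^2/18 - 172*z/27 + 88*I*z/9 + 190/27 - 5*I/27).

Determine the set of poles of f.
The singularities of f are the zeros of the denominator. Factoring,
  z^4 + 4*z^3/3 - 13*I*z^3/6 - 46*z^2/9 - 103*I*z^2/18 - 172*z/27 + 88*I*z/9 + 190/27 - 5*I/27 = (z + 3 + 2*I/3)*(z - 1 - I)*(z - 1 - I/3)*(z + 1/3 - 3*I/2)
so the candidates are z = -3 - 2*I/3, z = 1 + I, z = 1 + I/3, z = -1/3 + 3*I/2.

Check the numerator P(z) = -z^2 - z + 1 at each one:
  P(-3 - 2*I/3) = -41/9 - 10*I/3 ≠ 0, so z = -3 - 2*I/3 is a (simple) pole.
  P(1 + I) = -3*I ≠ 0, so z = 1 + I is a (simple) pole.
  P(1 + I/3) = -8/9 - I ≠ 0, so z = 1 + I/3 is a (simple) pole.
  P(-1/3 + 3*I/2) = 125/36 - I/2 ≠ 0, so z = -1/3 + 3*I/2 is a (simple) pole.

Poles of f: {-3 - 2*I/3, -1/3 + 3*I/2, 1 + I/3, 1 + I}

Final answer: {-3 - 2*I/3, -1/3 + 3*I/2, 1 + I/3, 1 + I}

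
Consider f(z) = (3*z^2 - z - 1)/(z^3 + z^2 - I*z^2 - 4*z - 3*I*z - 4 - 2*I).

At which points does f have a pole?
The singularities of f are the zeros of the denominator. Factoring,
  z^3 + z^2 - I*z^2 - 4*z - 3*I*z - 4 - 2*I = (z - 2 - I)*(z + 1)*(z + 2)
so the candidates are z = 2 + I, z = -1, z = -2.

Check the numerator P(z) = 3*z^2 - z - 1 at each one:
  P(2 + I) = 6 + 11*I ≠ 0, so z = 2 + I is a (simple) pole.
  P(-1) = 3 ≠ 0, so z = -1 is a (simple) pole.
  P(-2) = 13 ≠ 0, so z = -2 is a (simple) pole.

Poles of f: {-2, -1, 2 + I}

Final answer: {-2, -1, 2 + I}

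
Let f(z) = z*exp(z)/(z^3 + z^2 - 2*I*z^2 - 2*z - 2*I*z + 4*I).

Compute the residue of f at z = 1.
Write f(z) = P(z)/Q(z) with P(z) = z*exp(z) and Q(z) = z^3 + z^2 - 2*I*z^2 - 2*z - 2*I*z + 4*I.
The denominator factors as Q(z) = (z - 1)*(z + 2)*(z - 2*I), so z = 1 is a simple zero of Q and P is analytic there; z = 1 is therefore a simple pole and
  Res(f, z₀) = P(z₀)/Q'(z₀).

Q'(z) = 3*z^2 + 2*z - 4*I*z - 2 - 2*I, so Q'(1) = 3 - 6*I.
P(1) = exp(1).

Res(f, 1) = (exp(1))/(3 - 6*I) = exp(1)*(1/15 + 2*I/15)

Final answer: exp(1)*(1/15 + 2*I/15)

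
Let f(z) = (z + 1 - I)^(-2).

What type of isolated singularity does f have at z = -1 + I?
pole of order 2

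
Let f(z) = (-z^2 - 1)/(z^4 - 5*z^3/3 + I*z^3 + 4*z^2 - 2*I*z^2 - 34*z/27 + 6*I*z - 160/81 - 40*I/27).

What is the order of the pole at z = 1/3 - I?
3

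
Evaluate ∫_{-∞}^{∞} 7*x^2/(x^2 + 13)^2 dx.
7*sqrt(13)*pi/26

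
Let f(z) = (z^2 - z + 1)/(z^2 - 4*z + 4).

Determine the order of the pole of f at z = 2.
Factor the denominator:
  z^2 - 4*z + 4 = (z - 2)^2

The numerator P(z) = z^2 - z + 1 has P(2) = 3 ≠ 0, so no factor of (z - 2) cancels.
Near z = 2 we can therefore write f(z) = g(z)/(z - 2)^2 with g analytic at 2 and g(2) ≠ 0 (g is just the numerator).

Hence z = 2 is a pole of order 2.

Final answer: 2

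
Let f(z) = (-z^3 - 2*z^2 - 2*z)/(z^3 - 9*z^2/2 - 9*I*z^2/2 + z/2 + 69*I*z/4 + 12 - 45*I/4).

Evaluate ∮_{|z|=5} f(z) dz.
By the residue theorem, ∮_C f(z) dz = 2πi · (sum of the residues of f at the poles inside |z| = 5).

The denominator factors as (z - 1 - 3*I/2)*(z - 3)*(z - 1/2 - 3*I), so the singularities of f are simple poles at z = 1 + 3*I/2, z = 3, z = 1/2 + 3*I.
  |1 + 3*I/2|² = 13/4 < 25 = 5², so this pole is inside the contour.
  |3|² = 9 < 25 = 5², so this pole is inside the contour.
  |1/2 + 3*I|² = 37/4 < 25 = 5², so this pole is inside the contour.

With P(z) = -z^3 - 2*z^2 - 2*z and Q(z) = z^3 - 9*z^2/2 - 9*I*z^2/2 + z/2 + 69*I*z/4 + 12 - 45*I/4, each pole is simple, so Res(f, z₀) = P(z₀)/Q'(z₀) with Q'(z) = 3*z^2 - 9*z - 9*I*z + 1/2 + 69*I/4.
  Res(f, 1 + 3*I/2) = P(1 + 3*I/2)/Q'(1 + 3*I/2) = (25/4 - 81*I/8)/(5/4 + 15*I/4) = -193/100 - 231*I/100
  Res(f, 3) = P(3)/Q'(3) = (-51)/(1/2 - 39*I/4) = -408/1525 - 7956*I/1525
  Res(f, 1/2 + 3*I) = P(1/2 + 3*I)/Q'(1/2 + 3*I) = (239/8 + 51*I/4)/(-13/4 - 21*I/4) = -5249/1220 + 3693*I/1220

Sum of residues inside C: -13/2 - 9*I/2
∮_C f(z) dz = 2πi · (-13/2 - 9*I/2) = pi*(9 - 13*I)

Final answer: pi*(9 - 13*I)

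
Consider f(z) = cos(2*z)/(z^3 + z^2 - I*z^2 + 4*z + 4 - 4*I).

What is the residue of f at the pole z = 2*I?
Write f(z) = P(z)/Q(z) with P(z) = cos(2*z) and Q(z) = z^3 + z^2 - I*z^2 + 4*z + 4 - 4*I.
The denominator factors as Q(z) = (z + 2*I)*(z + 1 - I)*(z - 2*I), so z = 2*I is a simple zero of Q and P is analytic there; z = 2*I is therefore a simple pole and
  Res(f, z₀) = P(z₀)/Q'(z₀).

Q'(z) = 3*z^2 + 2*z - 2*I*z + 4, so Q'(2*I) = -4 + 4*I.
P(2*I) = cosh(4).

Res(f, 2*I) = (cosh(4))/(-4 + 4*I) = (-1/8 - I/8)*cosh(4)

Final answer: (-1/8 - I/8)*cosh(4)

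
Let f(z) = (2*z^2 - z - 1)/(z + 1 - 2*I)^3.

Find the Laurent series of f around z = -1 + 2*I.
(-6 - 10*I)/(z + 1 - 2*I)^3 + (-5 + 8*I)/(z + 1 - 2*I)^2 + 2/(z + 1 - 2*I)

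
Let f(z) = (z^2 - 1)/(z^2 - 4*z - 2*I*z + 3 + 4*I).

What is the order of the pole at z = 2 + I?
Factor the denominator:
  z^2 - 4*z - 2*I*z + 3 + 4*I = (z - 2 - I)^2

The numerator P(z) = z^2 - 1 has P(2 + I) = 2 + 4*I ≠ 0, so no factor of (z - 2 - I) cancels.
Near z = 2 + I we can therefore write f(z) = g(z)/(z - 2 - I)^2 with g analytic at 2 + I and g(2 + I) ≠ 0 (g is just the numerator).

Hence z = 2 + I is a pole of order 2.

Final answer: 2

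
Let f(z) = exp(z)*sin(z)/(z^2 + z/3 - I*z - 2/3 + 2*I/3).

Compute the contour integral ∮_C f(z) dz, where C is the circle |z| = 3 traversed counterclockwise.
pi*(-9/17 + 15*I/17)*exp(-1 + I)*sin(1 - I) + pi*(-9/17 + 15*I/17)*exp(2/3)*sin(2/3)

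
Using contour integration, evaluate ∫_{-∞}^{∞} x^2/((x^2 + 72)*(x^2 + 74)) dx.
Let f(z) = z^2/((z^2 + 72)*(z^2 + 74)). The denominator has no real zeros and deg Q - deg P = 2 ≥ 2, so the integral of f over the upper semicircle |z| = R tends to 0 as R → ∞. Closing the contour in the upper half-plane,
  ∫_{-∞}^{∞} f(x) dx = 2πi · Σ Res(f, z_k)  over the poles with Im z_k > 0.

Zeros of the denominator: z^2 + 72 = 0 gives z = ±6*sqrt(2)*I; z^2 + 74 = 0 gives z = ±sqrt(74)*I.
Upper half-plane: z = 6*sqrt(2)*I, z = sqrt(74)*I (simple).

Each pole is a simple zero of Q(z) = z^4 + 146*z^2 + 5328, so Res(f, z₀) = P(z₀)/Q'(z₀) with P(z) = z^2, Q'(z) = 4*z^3 + 292*z:
  Res(f, 6*sqrt(2)*I) = (-72)/(24*sqrt(2)*I) = 3*sqrt(2)*I/2
  Res(f, sqrt(74)*I) = (-74)/(-4*sqrt(74)*I) = -sqrt(74)*I/4

Sum of residues: I*(-sqrt(74) + 6*sqrt(2))/4
∫_{-∞}^{∞} f(x) dx = 2πi · (I*(-sqrt(74) + 6*sqrt(2))/4) = pi*(-6*sqrt(2) + sqrt(74))/2

Final answer: pi*(-6*sqrt(2) + sqrt(74))/2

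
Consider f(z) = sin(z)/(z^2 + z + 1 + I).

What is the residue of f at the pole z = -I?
Write f(z) = P(z)/Q(z) with P(z) = sin(z) and Q(z) = z^2 + z + 1 + I.
The denominator factors as Q(z) = (z + I)*(z + 1 - I), so z = -I is a simple zero of Q and P is analytic there; z = -I is therefore a simple pole and
  Res(f, z₀) = P(z₀)/Q'(z₀).

Q'(z) = 2*z + 1, so Q'(-I) = 1 - 2*I.
P(-I) = -I*sinh(1).

Res(f, -I) = (-I*sinh(1))/(1 - 2*I) = (2/5 - I/5)*sinh(1)

Final answer: (2/5 - I/5)*sinh(1)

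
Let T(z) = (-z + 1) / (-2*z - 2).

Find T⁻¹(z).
(-2*z - 1)/(2*z - 1)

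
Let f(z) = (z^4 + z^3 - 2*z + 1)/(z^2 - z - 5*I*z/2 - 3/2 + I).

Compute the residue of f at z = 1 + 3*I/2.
Write f(z) = P(z)/Q(z) with P(z) = z^4 + z^3 - 2*z + 1 and Q(z) = z^2 - z - 5*I*z/2 - 3/2 + I.
The denominator factors as Q(z) = (z - 1 - 3*I/2)*(z - I), so z = 1 + 3*I/2 is a simple zero of Q and P is analytic there; z = 1 + 3*I/2 is therefore a simple pole and
  Res(f, z₀) = P(z₀)/Q'(z₀).

Q'(z) = 2*z - 1 - 5*I/2, so Q'(1 + 3*I/2) = 1 + I/2.
P(1 + 3*I/2) = -227/16 - 75*I/8.

Res(f, 1 + 3*I/2) = (-227/16 - 75*I/8)/(1 + I/2) = -151/10 - 73*I/40

Final answer: -151/10 - 73*I/40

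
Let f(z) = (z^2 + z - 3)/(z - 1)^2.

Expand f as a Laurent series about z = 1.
Put w = z - (1), i.e. z = w + 1. The denominator is w^2, so it suffices to rewrite the numerator in powers of w.

P(z) = z^2 + z - 3
P(w + 1) = -1 + 3*w + w^2

Dividing each term by w^2:
  f = -1/w^2 + 3/w + 1

Substituting back w = z - 1:
  f(z) = -1/(z - 1)^2 + 3/(z - 1) + 1

The series is finite because the numerator is a polynomial; the negative powers form the principal part, and the coefficient of 1/(z - 1) gives Res(f, 1) = 3.

Final answer: -1/(z - 1)^2 + 3/(z - 1) + 1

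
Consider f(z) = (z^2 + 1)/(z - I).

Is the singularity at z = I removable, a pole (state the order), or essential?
removable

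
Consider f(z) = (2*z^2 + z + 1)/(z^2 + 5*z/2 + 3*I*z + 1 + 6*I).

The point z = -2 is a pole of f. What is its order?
Factor the denominator:
  z^2 + 5*z/2 + 3*I*z + 1 + 6*I = (z + 2)*(z + 1/2 + 3*I)

The numerator P(z) = 2*z^2 + z + 1 has P(-2) = 7 ≠ 0, so no factor of (z + 2) cancels.
Near z = -2 we can therefore write f(z) = g(z)/(z + 2) with g analytic at -2 and g(-2) ≠ 0 (g is the numerator divided by the remaining denominator factors).

Hence z = -2 is a pole of order 1.

Final answer: 1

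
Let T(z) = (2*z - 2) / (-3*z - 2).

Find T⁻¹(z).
Set w = T(z) = (2*z - 2) / (-3*z - 2) and solve for z:
  w*(-3*z - 2) = 2*z - 2
  -2*w + z*(-3*w - 2) + 2 = 0
  z*(-3*w - 2) = 2*w - 2
  z = (2 - 2*w)/(3*w + 2)
Renaming the variable, T⁻¹(z) = (-2*z + 2)/(3*z + 2).
(Check: ad - bc = -10 ≠ 0, so T is invertible.)

Final answer: (-2*z + 2)/(3*z + 2)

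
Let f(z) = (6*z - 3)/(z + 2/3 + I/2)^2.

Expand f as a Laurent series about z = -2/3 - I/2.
Put w = z - (-2/3 - I/2), i.e. z = w - 2/3 - I/2. The denominator is w^2, so it suffices to rewrite the numerator in powers of w.

P(z) = 6*z - 3
P(w - 2/3 - I/2) = -7 - 3*I + 6*w

Dividing each term by w^2:
  f = (-7 - 3*I)/w^2 + 6/w

Substituting back w = z + 2/3 + I/2:
  f(z) = (-7 - 3*I)/(z + 2/3 + I/2)^2 + 6/(z + 2/3 + I/2)

The series is finite because the numerator is a polynomial; the negative powers form the principal part, and the coefficient of 1/(z + 2/3 + I/2) gives Res(f, -2/3 - I/2) = 6.

Final answer: (-7 - 3*I)/(z + 2/3 + I/2)^2 + 6/(z + 2/3 + I/2)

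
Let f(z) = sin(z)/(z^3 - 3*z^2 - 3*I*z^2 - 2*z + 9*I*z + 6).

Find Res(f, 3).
Write f(z) = P(z)/Q(z) with P(z) = sin(z) and Q(z) = z^3 - 3*z^2 - 3*I*z^2 - 2*z + 9*I*z + 6.
The denominator factors as Q(z) = (z - I)*(z - 3)*(z - 2*I), so z = 3 is a simple zero of Q and P is analytic there; z = 3 is therefore a simple pole and
  Res(f, z₀) = P(z₀)/Q'(z₀).

Q'(z) = 3*z^2 - 6*z - 6*I*z - 2 + 9*I, so Q'(3) = 7 - 9*I.
P(3) = sin(3).

Res(f, 3) = (sin(3))/(7 - 9*I) = (7/130 + 9*I/130)*sin(3)

Final answer: (7/130 + 9*I/130)*sin(3)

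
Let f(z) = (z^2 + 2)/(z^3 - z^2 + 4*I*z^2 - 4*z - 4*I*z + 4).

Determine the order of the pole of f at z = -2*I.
Factor the denominator:
  z^3 - z^2 + 4*I*z^2 - 4*z - 4*I*z + 4 = (z + 2*I)^2*(z - 1)

The numerator P(z) = z^2 + 2 has P(-2*I) = -2 ≠ 0, so no factor of (z + 2*I) cancels.
Near z = -2*I we can therefore write f(z) = g(z)/(z + 2*I)^2 with g analytic at -2*I and g(-2*I) ≠ 0 (g is the numerator divided by the remaining denominator factors).

Hence z = -2*I is a pole of order 2.

Final answer: 2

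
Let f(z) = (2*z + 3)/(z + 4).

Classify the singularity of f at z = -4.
pole of order 1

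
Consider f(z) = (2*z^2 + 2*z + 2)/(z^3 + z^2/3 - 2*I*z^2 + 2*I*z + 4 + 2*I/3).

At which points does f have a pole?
The singularities of f are the zeros of the denominator. Factoring,
  z^3 + z^2/3 - 2*I*z^2 + 2*I*z + 4 + 2*I/3 = (z - 1 + I)*(z + 1/3 - 2*I)*(z + 1 - I)
so the candidates are z = 1 - I, z = -1/3 + 2*I, z = -1 + I.

Check the numerator P(z) = 2*z^2 + 2*z + 2 at each one:
  P(1 - I) = 4 - 6*I ≠ 0, so z = 1 - I is a (simple) pole.
  P(-1/3 + 2*I) = -58/9 + 4*I/3 ≠ 0, so z = -1/3 + 2*I is a (simple) pole.
  P(-1 + I) = -2*I ≠ 0, so z = -1 + I is a (simple) pole.

Poles of f: {-1 + I, -1/3 + 2*I, 1 - I}

Final answer: {-1 + I, -1/3 + 2*I, 1 - I}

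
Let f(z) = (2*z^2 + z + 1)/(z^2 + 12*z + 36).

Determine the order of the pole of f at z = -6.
Factor the denominator:
  z^2 + 12*z + 36 = (z + 6)^2

The numerator P(z) = 2*z^2 + z + 1 has P(-6) = 67 ≠ 0, so no factor of (z + 6) cancels.
Near z = -6 we can therefore write f(z) = g(z)/(z + 6)^2 with g analytic at -6 and g(-6) ≠ 0 (g is just the numerator).

Hence z = -6 is a pole of order 2.

Final answer: 2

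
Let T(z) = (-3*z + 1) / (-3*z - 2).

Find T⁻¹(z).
Set w = T(z) = (-3*z + 1) / (-3*z - 2) and solve for z:
  w*(-3*z - 2) = -3*z + 1
  -2*w + z*(3 - 3*w) - 1 = 0
  z*(3 - 3*w) = 2*w + 1
  z = (-2*w - 1)/(3*w - 3)
Renaming the variable, T⁻¹(z) = (-2*z - 1)/(3*z - 3).
(Check: ad - bc = 9 ≠ 0, so T is invertible.)

Final answer: (-2*z - 1)/(3*z - 3)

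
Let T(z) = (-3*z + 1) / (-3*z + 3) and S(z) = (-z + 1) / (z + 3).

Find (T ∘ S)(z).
(T ∘ S)(z) = T(S(z)) = ((-3)*S(z) + (1))/((-3)*S(z) + (3)). Multiply numerator and denominator by z + 3:
  numerator:   (-3)*(-z + 1) + (1)*(z + 3) = 4*z
  denominator: (-3)*(-z + 1) + (3)*(z + 3) = 6*z + 6
(T ∘ S)(z) = 4*z/(6*z + 6) = 2*z/(3*z + 3)

Final answer: 2*z/(3*z + 3)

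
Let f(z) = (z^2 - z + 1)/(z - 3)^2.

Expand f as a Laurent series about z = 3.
7/(z - 3)^2 + 5/(z - 3) + 1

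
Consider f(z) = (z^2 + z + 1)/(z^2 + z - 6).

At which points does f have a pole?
The singularities of f are the zeros of the denominator. Factoring,
  z^2 + z - 6 = (z + 3)*(z - 2)
so the candidates are z = -3, z = 2.

Check the numerator P(z) = z^2 + z + 1 at each one:
  P(-3) = 7 ≠ 0, so z = -3 is a (simple) pole.
  P(2) = 7 ≠ 0, so z = 2 is a (simple) pole.

Poles of f: {-3, 2}

Final answer: {-3, 2}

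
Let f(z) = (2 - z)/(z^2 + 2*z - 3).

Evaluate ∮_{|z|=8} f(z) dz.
By the residue theorem, ∮_C f(z) dz = 2πi · (sum of the residues of f at the poles inside |z| = 8).

The denominator factors as (z + 3)*(z - 1), so the singularities of f are simple poles at z = -3, z = 1.
  |-3|² = 9 < 64 = 8², so this pole is inside the contour.
  |1|² = 1 < 64 = 8², so this pole is inside the contour.

With P(z) = 2 - z and Q(z) = z^2 + 2*z - 3, each pole is simple, so Res(f, z₀) = P(z₀)/Q'(z₀) with Q'(z) = 2*z + 2.
  Res(f, -3) = P(-3)/Q'(-3) = (5)/(-4) = -5/4
  Res(f, 1) = P(1)/Q'(1) = (1)/(4) = 1/4

Sum of residues inside C: -1
∮_C f(z) dz = 2πi · (-1) = -2*I*pi

Final answer: -2*I*pi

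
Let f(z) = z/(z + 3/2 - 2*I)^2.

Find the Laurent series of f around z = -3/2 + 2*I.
Put w = z - (-3/2 + 2*I), i.e. z = w - 3/2 + 2*I. The denominator is w^2, so it suffices to rewrite the numerator in powers of w.

P(z) = z
P(w - 3/2 + 2*I) = -3/2 + 2*I + w

Dividing each term by w^2:
  f = (-3/2 + 2*I)/w^2 + 1/w

Substituting back w = z + 3/2 - 2*I:
  f(z) = (-3/2 + 2*I)/(z + 3/2 - 2*I)^2 + 1/(z + 3/2 - 2*I)

The series is finite because the numerator is a polynomial; the negative powers form the principal part, and the coefficient of 1/(z + 3/2 - 2*I) gives Res(f, -3/2 + 2*I) = 1.

Final answer: (-3/2 + 2*I)/(z + 3/2 - 2*I)^2 + 1/(z + 3/2 - 2*I)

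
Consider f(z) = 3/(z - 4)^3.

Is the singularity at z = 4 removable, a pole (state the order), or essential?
Write f(z) = g(z)/(z - 4)^3 with g(z) = 3.
g is entire and g(4) = 3 ≠ 0, so no factor of (z - 4) cancels: the Laurent expansion of f about z = 4 starts at the power -3, i.e. lim_{z→z₀} (z - z₀)^3 f(z) = 3 is finite and nonzero.
So z = 4 is a pole of order 3.

Final answer: pole of order 3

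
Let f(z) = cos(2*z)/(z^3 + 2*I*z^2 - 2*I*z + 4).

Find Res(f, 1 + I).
(-1/20 - I/10)*cos(2 + 2*I)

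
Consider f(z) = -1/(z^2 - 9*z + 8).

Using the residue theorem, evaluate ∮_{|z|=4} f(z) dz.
By the residue theorem, ∮_C f(z) dz = 2πi · (sum of the residues of f at the poles inside |z| = 4).

The denominator factors as (z - 8)*(z - 1), so the singularities of f are simple poles at z = 8, z = 1.
  |8|² = 64 > 16 = 4², so this pole is outside the contour.
  |1|² = 1 < 16 = 4², so this pole is inside the contour.

With P(z) = -1 and Q(z) = z^2 - 9*z + 8, each pole is simple, so Res(f, z₀) = P(z₀)/Q'(z₀) with Q'(z) = 2*z - 9.
  Res(f, 1) = P(1)/Q'(1) = (-1)/(-7) = 1/7

∮_C f(z) dz = 2πi · (1/7) = 2*I*pi/7

Final answer: 2*I*pi/7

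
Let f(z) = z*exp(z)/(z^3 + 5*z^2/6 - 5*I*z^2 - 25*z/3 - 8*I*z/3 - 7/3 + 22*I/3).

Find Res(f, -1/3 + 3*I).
Write f(z) = P(z)/Q(z) with P(z) = z*exp(z) and Q(z) = z^3 + 5*z^2/6 - 5*I*z^2 - 25*z/3 - 8*I*z/3 - 7/3 + 22*I/3.
The denominator factors as Q(z) = (z - 1 - I)*(z + 3/2 - I)*(z + 1/3 - 3*I), so z = -1/3 + 3*I is a simple zero of Q and P is analytic there; z = -1/3 + 3*I is therefore a simple pole and
  Res(f, z₀) = P(z₀)/Q'(z₀).

Q'(z) = 3*z^2 + 5*z/3 - 10*I*z - 25/3 - 8*I/3, so Q'(-1/3 + 3*I) = -50/9 - I/3.
P(-1/3 + 3*I) = (-1/3 + 3*I)*exp(-1/3 + 3*I).

Res(f, -1/3 + 3*I) = ((-1/3 + 3*I)*exp(-1/3 + 3*I))/(-50/9 - I/3) = (69/2509 - 1359*I/2509)*exp(-1/3 + 3*I)

Final answer: (69/2509 - 1359*I/2509)*exp(-1/3 + 3*I)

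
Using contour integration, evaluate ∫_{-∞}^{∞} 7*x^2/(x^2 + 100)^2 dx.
7*pi/20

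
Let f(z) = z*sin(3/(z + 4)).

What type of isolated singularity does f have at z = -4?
Let u = z + 4. Then
  sin(3/u) = Σ_{k≥0} (-1)^k (3)^(2k+1)/((2k+1)!·u^(2k+1)) = 3/u - 9/(2*u^3) + 81/(40*u^5) + ...
which has infinitely many negative powers of u, so sin(3/(z + 4)) has an essential singularity at z = -4.
The extra factor z is a nonzero polynomial; if the product had at most a pole at z = -4, dividing by that polynomial would leave sin(3/(z + 4)) with at most a pole too — contradiction. (Equivalently, the product's Laurent series still has infinitely many negative powers.)
So the singularity is essential.

Final answer: essential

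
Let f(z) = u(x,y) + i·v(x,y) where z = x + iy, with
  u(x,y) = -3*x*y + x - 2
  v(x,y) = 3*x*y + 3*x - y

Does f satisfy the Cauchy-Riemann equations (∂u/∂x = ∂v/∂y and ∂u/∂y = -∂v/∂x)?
∂u/∂x = 1 - 3*y
∂v/∂y = 3*x - 1
∂u/∂y = -3*x
∂v/∂x = 3*y + 3
∂u/∂x ≠ ∂v/∂y and ∂u/∂y ≠ -∂v/∂x; the Cauchy-Riemann equations are not satisfied, so f is not analytic.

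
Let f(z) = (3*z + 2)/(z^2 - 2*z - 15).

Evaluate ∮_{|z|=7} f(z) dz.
6*I*pi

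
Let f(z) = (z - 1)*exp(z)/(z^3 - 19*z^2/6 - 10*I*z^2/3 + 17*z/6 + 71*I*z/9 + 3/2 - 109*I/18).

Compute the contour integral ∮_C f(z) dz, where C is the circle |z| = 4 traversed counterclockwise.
pi*(-516/925 - 12*I/925)*exp(2/3 + I) + pi*(14580/18241 + 432*I/18241)*exp(1 + 3*I) + pi*(-2976/12325 - 132*I/12325)*exp(3/2 - 2*I/3)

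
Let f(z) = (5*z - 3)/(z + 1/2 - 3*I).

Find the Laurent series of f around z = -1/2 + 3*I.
(-11/2 + 15*I)/(z + 1/2 - 3*I) + 5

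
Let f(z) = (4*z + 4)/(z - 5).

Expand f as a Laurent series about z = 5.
Put w = z - (5), i.e. z = w + 5. The denominator is w, so it suffices to rewrite the numerator in powers of w.

P(z) = 4*z + 4
P(w + 5) = 24 + 4*w

Dividing each term by w:
  f = 24/w + 4

Substituting back w = z - 5:
  f(z) = 24/(z - 5) + 4

The series is finite because the numerator is a polynomial; the negative powers form the principal part, and the coefficient of 1/(z - 5) gives Res(f, 5) = 24.

Final answer: 24/(z - 5) + 4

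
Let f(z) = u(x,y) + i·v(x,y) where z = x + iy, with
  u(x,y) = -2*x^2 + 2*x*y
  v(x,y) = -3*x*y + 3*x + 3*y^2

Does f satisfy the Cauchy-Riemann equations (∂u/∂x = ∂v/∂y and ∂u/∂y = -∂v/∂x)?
∂u/∂x = -4*x + 2*y
∂v/∂y = -3*x + 6*y
∂u/∂y = 2*x
∂v/∂x = 3 - 3*y
∂u/∂x ≠ ∂v/∂y and ∂u/∂y ≠ -∂v/∂x; the Cauchy-Riemann equations are not satisfied, so f is not analytic.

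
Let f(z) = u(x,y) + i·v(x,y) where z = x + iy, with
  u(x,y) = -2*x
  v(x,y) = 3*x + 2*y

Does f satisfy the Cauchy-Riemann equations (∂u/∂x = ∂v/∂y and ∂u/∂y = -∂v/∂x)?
∂u/∂x = -2
∂v/∂y = 2
∂u/∂y = 0
∂v/∂x = 3
∂u/∂x ≠ ∂v/∂y and ∂u/∂y ≠ -∂v/∂x; the Cauchy-Riemann equations are not satisfied, so f is not analytic.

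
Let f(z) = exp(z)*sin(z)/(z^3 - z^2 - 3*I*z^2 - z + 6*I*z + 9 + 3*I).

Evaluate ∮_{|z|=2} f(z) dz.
By the residue theorem, ∮_C f(z) dz = 2πi · (sum of the residues of f at the poles inside |z| = 2).

The denominator factors as (z - 2 + I)*(z + 1 - I)*(z - 3*I), so the singularities of f are simple poles at z = 2 - I, z = -1 + I, z = 3*I.
  |2 - I|² = 5 > 4 = 2², so this pole is outside the contour.
  |-1 + I|² = 2 < 4 = 2², so this pole is inside the contour.
  |3*I|² = 9 > 4 = 2², so this pole is outside the contour.

With P(z) = exp(z)*sin(z) and Q(z) = z^3 - z^2 - 3*I*z^2 - z + 6*I*z + 9 + 3*I, each pole is simple, so Res(f, z₀) = P(z₀)/Q'(z₀) with Q'(z) = 3*z^2 - 2*z - 6*I*z - 1 + 6*I.
  Res(f, -1 + I) = P(-1 + I)/Q'(-1 + I) = (-exp(-1 + I)*sin(1 - I))/(7 + 4*I) = (-7/65 + 4*I/65)*exp(-1 + I)*sin(1 - I)

∮_C f(z) dz = 2πi · ((-7/65 + 4*I/65)*exp(-1 + I)*sin(1 - I)) = pi*(-8/65 - 14*I/65)*exp(-1 + I)*sin(1 - I)

Final answer: pi*(-8/65 - 14*I/65)*exp(-1 + I)*sin(1 - I)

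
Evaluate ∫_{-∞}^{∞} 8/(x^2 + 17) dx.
8*sqrt(17)*pi/17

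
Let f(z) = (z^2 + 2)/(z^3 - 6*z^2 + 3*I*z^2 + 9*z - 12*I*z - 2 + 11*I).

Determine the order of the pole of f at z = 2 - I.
Factor the denominator:
  z^3 - 6*z^2 + 3*I*z^2 + 9*z - 12*I*z - 2 + 11*I = (z - 2 + I)^3

The numerator P(z) = z^2 + 2 has P(2 - I) = 5 - 4*I ≠ 0, so no factor of (z - 2 + I) cancels.
Near z = 2 - I we can therefore write f(z) = g(z)/(z - 2 + I)^3 with g analytic at 2 - I and g(2 - I) ≠ 0 (g is just the numerator).

Hence z = 2 - I is a pole of order 3.

Final answer: 3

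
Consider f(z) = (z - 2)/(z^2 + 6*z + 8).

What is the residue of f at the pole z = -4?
Write f(z) = P(z)/Q(z) with P(z) = z - 2 and Q(z) = z^2 + 6*z + 8.
The denominator factors as Q(z) = (z + 4)*(z + 2), so z = -4 is a simple zero of Q and P is analytic there; z = -4 is therefore a simple pole and
  Res(f, z₀) = P(z₀)/Q'(z₀).

Q'(z) = 2*z + 6, so Q'(-4) = -2.
P(-4) = -6.

Res(f, -4) = (-6)/(-2) = 3

Final answer: 3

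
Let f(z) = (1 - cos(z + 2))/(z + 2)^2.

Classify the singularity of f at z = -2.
removable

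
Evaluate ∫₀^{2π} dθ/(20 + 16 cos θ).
Let J = ∫₀^{2π} dθ/(20 + 16 cos θ).
Put z = e^{iθ}: then cos θ = (z + 1/z)/2, dθ = dz/(iz), and z runs once counterclockwise around |z| = 1:
  J = ∮_{|z|=1} 1/(20 + 16*(z + 1/z)/2) · dz/(iz) = (2/i) ∮_{|z|=1} dz/(16*z^2 + 40*z + 16).
The roots of 16*z^2 + 40*z + 16 are z = (-20 ± sqrt(20^2 - 16^2))/16, with sqrt(144) = 12; their product is 1, so only z₊ = -1/2 lies inside the unit circle (z₋ = -2 lies outside).
z₊ is a simple zero of q(z) = 16*z^2 + 40*z + 16, so Res(1/q, z₊) = 1/q'(z₊) with q'(z) = 32*z + 40; and q'(z₊) = 16*(z₊ - z₋) = 24.
Therefore J = (2/i) · 2πi · 1/(24) = 2*pi/(12) = pi/6

Final answer: pi/6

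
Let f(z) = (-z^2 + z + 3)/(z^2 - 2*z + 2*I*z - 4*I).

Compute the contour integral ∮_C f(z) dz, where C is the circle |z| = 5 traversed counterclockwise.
pi*(-4 - 2*I)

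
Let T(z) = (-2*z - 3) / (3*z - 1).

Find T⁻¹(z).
(z - 3)/(3*z + 2)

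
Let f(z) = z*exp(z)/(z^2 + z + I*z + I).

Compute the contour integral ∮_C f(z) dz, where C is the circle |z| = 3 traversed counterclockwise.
By the residue theorem, ∮_C f(z) dz = 2πi · (sum of the residues of f at the poles inside |z| = 3).

The denominator factors as (z + 1)*(z + I), so the singularities of f are simple poles at z = -1, z = -I.
  |-1|² = 1 < 9 = 3², so this pole is inside the contour.
  |-I|² = 1 < 9 = 3², so this pole is inside the contour.

With P(z) = z*exp(z) and Q(z) = z^2 + z + I*z + I, each pole is simple, so Res(f, z₀) = P(z₀)/Q'(z₀) with Q'(z) = 2*z + 1 + I.
  Res(f, -1) = P(-1)/Q'(-1) = (-exp(-1))/(-1 + I) = (1/2 + I/2)*exp(-1)
  Res(f, -I) = P(-I)/Q'(-I) = (-I*exp(-I))/(1 - I) = (1/2 - I/2)*exp(-I)

Sum of residues inside C: (1/2 - I/2)*exp(-I) + (1/2 + I/2)*exp(-1)
∮_C f(z) dz = 2πi · ((1/2 - I/2)*exp(-I) + (1/2 + I/2)*exp(-1)) = pi*(1 + I)*exp(-I) + pi*(-1 + I)*exp(-1)

Final answer: pi*(1 + I)*exp(-I) + pi*(-1 + I)*exp(-1)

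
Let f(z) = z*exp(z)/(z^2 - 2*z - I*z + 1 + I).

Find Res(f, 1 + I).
(1 - I)*exp(1 + I)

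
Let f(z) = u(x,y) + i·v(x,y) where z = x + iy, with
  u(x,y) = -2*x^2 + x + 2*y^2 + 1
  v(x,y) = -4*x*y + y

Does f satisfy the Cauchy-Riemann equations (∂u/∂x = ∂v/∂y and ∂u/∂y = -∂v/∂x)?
∂u/∂x = 1 - 4*x
∂v/∂y = 1 - 4*x
∂u/∂y = 4*y
∂v/∂x = -4*y
∂u/∂x = ∂v/∂y and ∂u/∂y = -∂v/∂x hold identically; f is analytic.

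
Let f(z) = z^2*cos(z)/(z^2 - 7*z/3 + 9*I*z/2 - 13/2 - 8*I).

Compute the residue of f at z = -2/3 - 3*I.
Write f(z) = P(z)/Q(z) with P(z) = z^2*cos(z) and Q(z) = z^2 - 7*z/3 + 9*I*z/2 - 13/2 - 8*I.
The denominator factors as Q(z) = (z + 2/3 + 3*I)*(z - 3 + 3*I/2), so z = -2/3 - 3*I is a simple zero of Q and P is analytic there; z = -2/3 - 3*I is therefore a simple pole and
  Res(f, z₀) = P(z₀)/Q'(z₀).

Q'(z) = 2*z - 7/3 + 9*I/2, so Q'(-2/3 - 3*I) = -11/3 - 3*I/2.
P(-2/3 - 3*I) = (-77/9 + 4*I)*cos(2/3 + 3*I).

Res(f, -2/3 - 3*I) = ((-77/9 + 4*I)*cos(2/3 + 3*I))/(-11/3 - 3*I/2) = (548/339 - 198*I/113)*cos(2/3 + 3*I)

Final answer: (548/339 - 198*I/113)*cos(2/3 + 3*I)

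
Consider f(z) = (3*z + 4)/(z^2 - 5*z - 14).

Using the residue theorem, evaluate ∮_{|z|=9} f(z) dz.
6*I*pi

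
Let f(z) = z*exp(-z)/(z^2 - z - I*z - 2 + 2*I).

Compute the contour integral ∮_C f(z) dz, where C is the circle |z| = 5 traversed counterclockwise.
By the residue theorem, ∮_C f(z) dz = 2πi · (sum of the residues of f at the poles inside |z| = 5).

The denominator factors as (z - 2)*(z + 1 - I), so the singularities of f are simple poles at z = 2, z = -1 + I.
  |2|² = 4 < 25 = 5², so this pole is inside the contour.
  |-1 + I|² = 2 < 25 = 5², so this pole is inside the contour.

With P(z) = z*exp(-z) and Q(z) = z^2 - z - I*z - 2 + 2*I, each pole is simple, so Res(f, z₀) = P(z₀)/Q'(z₀) with Q'(z) = 2*z - 1 - I.
  Res(f, 2) = P(2)/Q'(2) = (2*exp(-2))/(3 - I) = (3/5 + I/5)*exp(-2)
  Res(f, -1 + I) = P(-1 + I)/Q'(-1 + I) = ((-1 + I)*exp(1 - I))/(-3 + I) = (2/5 - I/5)*exp(1 - I)

Sum of residues inside C: (2/5 - I/5)*exp(1 - I) + (3/5 + I/5)*exp(-2)
∮_C f(z) dz = 2πi · ((2/5 - I/5)*exp(1 - I) + (3/5 + I/5)*exp(-2)) = pi*(-2/5 + 6*I/5)*exp(-2) + pi*(2/5 + 4*I/5)*exp(1 - I)

Final answer: pi*(-2/5 + 6*I/5)*exp(-2) + pi*(2/5 + 4*I/5)*exp(1 - I)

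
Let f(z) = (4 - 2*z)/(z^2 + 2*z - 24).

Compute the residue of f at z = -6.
-8/5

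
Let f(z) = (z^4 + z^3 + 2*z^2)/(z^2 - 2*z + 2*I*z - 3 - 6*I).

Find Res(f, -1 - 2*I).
Write f(z) = P(z)/Q(z) with P(z) = z^4 + z^3 + 2*z^2 and Q(z) = z^2 - 2*z + 2*I*z - 3 - 6*I.
The denominator factors as Q(z) = (z - 3)*(z + 1 + 2*I), so z = -1 - 2*I is a simple zero of Q and P is analytic there; z = -1 - 2*I is therefore a simple pole and
  Res(f, z₀) = P(z₀)/Q'(z₀).

Q'(z) = 2*z - 2 + 2*I, so Q'(-1 - 2*I) = -4 - 2*I.
P(-1 - 2*I) = -2 - 14*I.

Res(f, -1 - 2*I) = (-2 - 14*I)/(-4 - 2*I) = 9/5 + 13*I/5

Final answer: 9/5 + 13*I/5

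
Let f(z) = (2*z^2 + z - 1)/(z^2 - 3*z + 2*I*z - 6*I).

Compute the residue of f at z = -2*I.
Write f(z) = P(z)/Q(z) with P(z) = 2*z^2 + z - 1 and Q(z) = z^2 - 3*z + 2*I*z - 6*I.
The denominator factors as Q(z) = (z - 3)*(z + 2*I), so z = -2*I is a simple zero of Q and P is analytic there; z = -2*I is therefore a simple pole and
  Res(f, z₀) = P(z₀)/Q'(z₀).

Q'(z) = 2*z - 3 + 2*I, so Q'(-2*I) = -3 - 2*I.
P(-2*I) = -9 - 2*I.

Res(f, -2*I) = (-9 - 2*I)/(-3 - 2*I) = 31/13 - 12*I/13

Final answer: 31/13 - 12*I/13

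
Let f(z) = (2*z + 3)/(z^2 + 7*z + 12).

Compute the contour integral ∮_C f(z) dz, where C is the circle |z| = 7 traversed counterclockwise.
4*I*pi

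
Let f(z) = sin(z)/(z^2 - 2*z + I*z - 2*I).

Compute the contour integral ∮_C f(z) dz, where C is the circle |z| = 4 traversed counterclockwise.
By the residue theorem, ∮_C f(z) dz = 2πi · (sum of the residues of f at the poles inside |z| = 4).

The denominator factors as (z - 2)*(z + I), so the singularities of f are simple poles at z = 2, z = -I.
  |2|² = 4 < 16 = 4², so this pole is inside the contour.
  |-I|² = 1 < 16 = 4², so this pole is inside the contour.

With P(z) = sin(z) and Q(z) = z^2 - 2*z + I*z - 2*I, each pole is simple, so Res(f, z₀) = P(z₀)/Q'(z₀) with Q'(z) = 2*z - 2 + I.
  Res(f, 2) = P(2)/Q'(2) = (sin(2))/(2 + I) = (2/5 - I/5)*sin(2)
  Res(f, -I) = P(-I)/Q'(-I) = (-I*sinh(1))/(-2 - I) = (1/5 + 2*I/5)*sinh(1)

Sum of residues inside C: (2/5 - I/5)*sin(2) + (1/5 + 2*I/5)*sinh(1)
∮_C f(z) dz = 2πi · ((2/5 - I/5)*sin(2) + (1/5 + 2*I/5)*sinh(1)) = pi*(-4/5 + 2*I/5)*sinh(1) + pi*(2/5 + 4*I/5)*sin(2)

Final answer: pi*(-4/5 + 2*I/5)*sinh(1) + pi*(2/5 + 4*I/5)*sin(2)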